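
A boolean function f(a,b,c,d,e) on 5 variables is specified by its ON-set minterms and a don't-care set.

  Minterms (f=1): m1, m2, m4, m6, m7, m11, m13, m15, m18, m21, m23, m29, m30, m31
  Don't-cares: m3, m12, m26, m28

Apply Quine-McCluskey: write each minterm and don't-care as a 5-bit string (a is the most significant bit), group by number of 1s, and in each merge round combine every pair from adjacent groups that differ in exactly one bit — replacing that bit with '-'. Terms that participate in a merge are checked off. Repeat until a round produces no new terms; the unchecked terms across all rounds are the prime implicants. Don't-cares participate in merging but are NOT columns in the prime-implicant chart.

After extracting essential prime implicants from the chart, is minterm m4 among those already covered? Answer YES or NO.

NO

size-2^0 implicants → 00001(✓)  00010(✓)  00011(✓)  00100(✓)  00110(✓)  00111(✓)  01011(✓)  01100(✓)  01101(✓)  01111(✓)  10010(✓)  10101(✓)  10111(✓)  11010(✓)  11100(✓)  11101(✓)  11110(✓)  11111(✓)
size-2^1 implicants → -0010  -0111(✓)  -1100(✓)  -1101(✓)  -1111(✓)  0-011(✓)  0-100  0-111(✓)  00-10(✓)  00-11(✓)  000-1  0001-(✓)  001-0  0011-(✓)  01-11(✓)  011-1(✓)  0110-(✓)  1-010  1-101(✓)  1-111(✓)  101-1(✓)  11-10  111-0(✓)  111-1(✓)  1110-(✓)  1111-(✓)
size-2^2 implicants → --111  -11-1  -110-  0--11  00-1-  1-1-1  111--
Unchecked terms (primes): --111, -0010, -11-1, -110-, 0--11, 0-100, 00-1-, 000-1, 001-0, 1-010, 1-1-1, 11-10, 111--
Minterm coverage:
  m1 ⊆ 000-1 [E]
  m2 ⊆ -0010,00-1-
  m4 ⊆ 0-100,001-0
  m6 ⊆ 00-1-,001-0
  m7 ⊆ --111,0--11,00-1-
  m11 ⊆ 0--11 [E]
  m13 ⊆ -11-1,-110-
  m15 ⊆ --111,-11-1,0--11
  m18 ⊆ -0010,1-010
  m21 ⊆ 1-1-1 [E]
  m23 ⊆ --111,1-1-1
  m29 ⊆ -11-1,-110-,1-1-1,111--
  m30 ⊆ 11-10,111--
  m31 ⊆ --111,-11-1,1-1-1,111--
E = {0--11, 000-1, 1-1-1}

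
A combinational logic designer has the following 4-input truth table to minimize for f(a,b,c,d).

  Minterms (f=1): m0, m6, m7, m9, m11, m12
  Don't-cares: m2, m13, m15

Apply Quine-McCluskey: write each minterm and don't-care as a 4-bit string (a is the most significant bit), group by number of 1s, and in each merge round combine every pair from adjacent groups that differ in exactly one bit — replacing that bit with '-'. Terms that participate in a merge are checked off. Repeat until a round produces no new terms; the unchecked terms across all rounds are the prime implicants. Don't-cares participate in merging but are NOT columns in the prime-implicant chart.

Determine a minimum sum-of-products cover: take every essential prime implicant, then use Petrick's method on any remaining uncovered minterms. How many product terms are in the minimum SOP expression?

4

size-2^0 implicants → 0000(✓)  0010(✓)  0110(✓)  0111(✓)  1001(✓)  1011(✓)  1100(✓)  1101(✓)  1111(✓)
size-2^1 implicants → -111  0-10  00-0  011-  1-01(✓)  1-11(✓)  10-1(✓)  11-1(✓)  110-
size-2^2 implicants → 1--1
Unchecked terms (primes): -111, 0-10, 00-0, 011-, 1--1, 110-
Minterm coverage:
  m0 ⊆ 00-0 [E]
  m6 ⊆ 0-10,011-
  m7 ⊆ -111,011-
  m9 ⊆ 1--1 [E]
  m11 ⊆ 1--1 [E]
  m12 ⊆ 110- [E]
E = {00-0, 1--1, 110-}
Petrick residual → 011-
Cover = a'b'd' + a'bc + ad + abc'  |cover|=4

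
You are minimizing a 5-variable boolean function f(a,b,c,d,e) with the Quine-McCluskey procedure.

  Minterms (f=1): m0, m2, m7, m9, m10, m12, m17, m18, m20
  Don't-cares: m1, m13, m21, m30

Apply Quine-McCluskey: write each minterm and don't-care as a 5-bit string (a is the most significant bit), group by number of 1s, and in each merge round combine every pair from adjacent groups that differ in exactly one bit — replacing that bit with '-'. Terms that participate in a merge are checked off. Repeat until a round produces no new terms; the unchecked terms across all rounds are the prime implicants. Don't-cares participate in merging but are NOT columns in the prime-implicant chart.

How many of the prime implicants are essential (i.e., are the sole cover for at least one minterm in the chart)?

Round 0: 00000✓ 00001✓ 00010✓ 00111 01001✓ 01010✓ 01100✓ 01101✓ 10001✓ 10010✓ 10100✓ 10101✓ 11110
Round 1: -0001 -0010 0-001 0-010 000-0 0000- 01-01 0110- 10-01 1010-
PIs = {-0001, -0010, 0-001, 0-010, 000-0, 0000-, 00111, 01-01, 0110-, 10-01, 1010-, 11110}
Coverage chart:
  m0: 000-0,0000-
  m2: -0010,0-010,000-0
  m7: 00111 ←essential
  m9: 0-001,01-01
  m10: 0-010 ←essential
  m12: 0110- ←essential
  m17: -0001,10-01
  m18: -0010 ←essential
  m20: 1010- ←essential
Essential: -0010, 0-010, 00111, 0110-, 1010-

5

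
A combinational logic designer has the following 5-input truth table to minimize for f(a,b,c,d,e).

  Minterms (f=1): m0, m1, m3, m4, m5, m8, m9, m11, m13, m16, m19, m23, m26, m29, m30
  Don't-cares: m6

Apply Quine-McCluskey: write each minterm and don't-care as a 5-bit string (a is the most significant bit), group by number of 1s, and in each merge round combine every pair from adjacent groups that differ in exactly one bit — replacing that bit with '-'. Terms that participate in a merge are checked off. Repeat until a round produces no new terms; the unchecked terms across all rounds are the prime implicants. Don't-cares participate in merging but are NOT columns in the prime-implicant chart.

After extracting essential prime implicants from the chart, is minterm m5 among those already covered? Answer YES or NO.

Round 0: 00000✓ 00001✓ 00011✓ 00100✓ 00101✓ 00110✓ 01000✓ 01001✓ 01011✓ 01101✓ 10000✓ 10011✓ 10111✓ 11010✓ 11101✓ 11110✓
Round 1: -0000 -0011 -1101 0-000✓ 0-001✓ 0-011✓ 0-101✓ 00-00✓ 00-01✓ 000-1✓ 0000-✓ 001-0 0010-✓ 01-01✓ 010-1✓ 0100-✓ 10-11 11-10
Round 2: 0--01 0-0-1 0-00- 00-0-
PIs = {-0000, -0011, -1101, 0--01, 0-0-1, 0-00-, 00-0-, 001-0, 10-11, 11-10}
Coverage chart:
  m0: -0000,0-00-,00-0-
  m1: 0--01,0-0-1,0-00-,00-0-
  m3: -0011,0-0-1
  m4: 00-0-,001-0
  m5: 0--01,00-0-
  m8: 0-00- ←essential
  m9: 0--01,0-0-1,0-00-
  m11: 0-0-1 ←essential
  m13: -1101,0--01
  m16: -0000 ←essential
  m19: -0011,10-11
  m23: 10-11 ←essential
  m26: 11-10 ←essential
  m29: -1101 ←essential
  m30: 11-10 ←essential
Essential: -0000, -1101, 0-0-1, 0-00-, 10-11, 11-10

NO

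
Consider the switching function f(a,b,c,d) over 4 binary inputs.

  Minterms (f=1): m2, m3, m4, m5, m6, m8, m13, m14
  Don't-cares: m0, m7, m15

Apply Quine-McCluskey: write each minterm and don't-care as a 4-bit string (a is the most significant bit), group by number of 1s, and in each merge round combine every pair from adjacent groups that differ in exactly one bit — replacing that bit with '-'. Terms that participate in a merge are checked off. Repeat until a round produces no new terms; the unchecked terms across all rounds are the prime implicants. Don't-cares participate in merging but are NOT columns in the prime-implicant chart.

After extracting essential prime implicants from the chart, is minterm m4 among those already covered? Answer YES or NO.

NO

size-2^0 implicants → 0000(✓)  0010(✓)  0011(✓)  0100(✓)  0101(✓)  0110(✓)  0111(✓)  1000(✓)  1101(✓)  1110(✓)  1111(✓)
size-2^1 implicants → -000  -101(✓)  -110(✓)  -111(✓)  0-00(✓)  0-10(✓)  0-11(✓)  00-0(✓)  001-(✓)  01-0(✓)  01-1(✓)  010-(✓)  011-(✓)  11-1(✓)  111-(✓)
size-2^2 implicants → -1-1  -11-  0--0  0-1-  01--
Unchecked terms (primes): -000, -1-1, -11-, 0--0, 0-1-, 01--
Minterm coverage:
  m2 ⊆ 0--0,0-1-
  m3 ⊆ 0-1- [E]
  m4 ⊆ 0--0,01--
  m5 ⊆ -1-1,01--
  m6 ⊆ -11-,0--0,0-1-,01--
  m8 ⊆ -000 [E]
  m13 ⊆ -1-1 [E]
  m14 ⊆ -11- [E]
E = {-000, -1-1, -11-, 0-1-}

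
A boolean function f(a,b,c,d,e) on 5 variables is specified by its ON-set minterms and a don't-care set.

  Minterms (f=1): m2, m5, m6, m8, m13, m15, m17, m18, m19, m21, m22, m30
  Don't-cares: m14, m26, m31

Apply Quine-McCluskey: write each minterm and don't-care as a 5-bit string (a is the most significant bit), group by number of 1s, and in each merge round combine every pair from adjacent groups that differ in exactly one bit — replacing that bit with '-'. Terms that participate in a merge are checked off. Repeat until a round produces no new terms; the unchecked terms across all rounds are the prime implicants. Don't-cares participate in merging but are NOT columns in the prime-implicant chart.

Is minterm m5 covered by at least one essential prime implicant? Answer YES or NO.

NO

Round 0: 00010✓ 00101✓ 00110✓ 01000 01101✓ 01110✓ 01111✓ 10001✓ 10010✓ 10011✓ 10101✓ 10110✓ 11010✓ 11110✓ 11111✓
Round 1: -0010✓ -0101 -0110✓ -1110✓ -1111✓ 0-101 0-110✓ 00-10✓ 011-1 0111-✓ 1-010✓ 1-110✓ 10-01 10-10✓ 100-1 1001- 11-10✓ 1111-✓
Round 2: --110 -0-10 -111- 1--10
PIs = {--110, -0-10, -0101, -111-, 0-101, 01000, 011-1, 1--10, 10-01, 100-1, 1001-}
Coverage chart:
  m2: -0-10 ←essential
  m5: -0101,0-101
  m6: --110,-0-10
  m8: 01000 ←essential
  m13: 0-101,011-1
  m15: -111-,011-1
  m17: 10-01,100-1
  m18: -0-10,1--10,1001-
  m19: 100-1,1001-
  m21: -0101,10-01
  m22: --110,-0-10,1--10
  m30: --110,-111-,1--10
Essential: -0-10, 01000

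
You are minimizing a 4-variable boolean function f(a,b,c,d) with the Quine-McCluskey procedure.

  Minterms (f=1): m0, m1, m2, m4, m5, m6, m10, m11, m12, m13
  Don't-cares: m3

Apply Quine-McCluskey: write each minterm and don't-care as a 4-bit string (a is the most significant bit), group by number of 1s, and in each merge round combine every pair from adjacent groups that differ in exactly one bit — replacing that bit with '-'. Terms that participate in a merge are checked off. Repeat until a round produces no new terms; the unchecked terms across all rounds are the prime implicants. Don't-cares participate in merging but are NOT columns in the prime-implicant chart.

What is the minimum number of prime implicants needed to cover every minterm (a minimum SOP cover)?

Round 0: 0000✓ 0001✓ 0010✓ 0011✓ 0100✓ 0101✓ 0110✓ 1010✓ 1011✓ 1100✓ 1101✓
Round 1: -010✓ -011✓ -100✓ -101✓ 0-00✓ 0-01✓ 0-10✓ 00-0✓ 00-1✓ 000-✓ 001-✓ 01-0✓ 010-✓ 101-✓ 110-✓
Round 2: -01- -10- 0--0 0-0- 00--
PIs = {-01-, -10-, 0--0, 0-0-, 00--}
Coverage chart:
  m0: 0--0,0-0-,00--
  m1: 0-0-,00--
  m2: -01-,0--0,00--
  m4: -10-,0--0,0-0-
  m5: -10-,0-0-
  m6: 0--0 ←essential
  m10: -01- ←essential
  m11: -01- ←essential
  m12: -10- ←essential
  m13: -10- ←essential
Essential: -01-, -10-, 0--0
Petrick residual → 0-0-
Min cover (4 terms): b'c + bc' + a'd' + a'c'

4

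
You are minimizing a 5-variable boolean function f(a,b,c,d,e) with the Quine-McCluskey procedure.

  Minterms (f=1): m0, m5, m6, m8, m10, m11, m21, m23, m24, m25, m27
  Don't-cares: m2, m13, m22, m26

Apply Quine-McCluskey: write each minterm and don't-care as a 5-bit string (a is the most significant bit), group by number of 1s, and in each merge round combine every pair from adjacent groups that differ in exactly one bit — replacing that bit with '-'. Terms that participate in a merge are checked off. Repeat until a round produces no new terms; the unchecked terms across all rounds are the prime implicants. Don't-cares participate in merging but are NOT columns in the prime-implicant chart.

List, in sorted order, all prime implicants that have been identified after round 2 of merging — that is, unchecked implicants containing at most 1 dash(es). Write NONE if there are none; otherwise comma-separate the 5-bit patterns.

[col 0] 00000*, 00010*, 00101*, 00110*, 01000*, 01010*, 01011*, 01101*, 10101*, 10110*, 10111*, 11000*, 11001*, 11010*, 11011*
[col 1] -0101, -0110, -1000*, -1010*, -1011*, 0-000*, 0-010*, 0-101, 00-10, 000-0*, 010-0*, 0101-*, 101-1, 1011-, 110-0*, 110-1*, 1100-*, 1101-*
[col 2] -10-0, -101-, 0-0-0, 110--
Prime implicants: -0101, -0110, -10-0, -101-, 0-0-0, 0-101, 00-10, 101-1, 1011-, 110--

-0101, -0110, 0-101, 00-10, 101-1, 1011-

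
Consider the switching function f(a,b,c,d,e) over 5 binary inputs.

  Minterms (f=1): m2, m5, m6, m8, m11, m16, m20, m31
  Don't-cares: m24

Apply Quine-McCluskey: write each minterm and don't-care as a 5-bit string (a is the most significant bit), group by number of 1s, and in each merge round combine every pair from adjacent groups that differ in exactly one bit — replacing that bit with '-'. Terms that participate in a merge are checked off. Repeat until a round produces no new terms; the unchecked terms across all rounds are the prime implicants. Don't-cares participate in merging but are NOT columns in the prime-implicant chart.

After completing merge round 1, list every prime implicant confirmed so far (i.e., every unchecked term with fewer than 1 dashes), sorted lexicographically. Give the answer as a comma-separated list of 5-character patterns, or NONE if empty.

Round 0: 00010✓ 00101 00110✓ 01000✓ 01011 10000✓ 10100✓ 11000✓ 11111
Round 1: -1000 00-10 1-000 10-00
PIs = {-1000, 00-10, 00101, 01011, 1-000, 10-00, 11111}

00101, 01011, 11111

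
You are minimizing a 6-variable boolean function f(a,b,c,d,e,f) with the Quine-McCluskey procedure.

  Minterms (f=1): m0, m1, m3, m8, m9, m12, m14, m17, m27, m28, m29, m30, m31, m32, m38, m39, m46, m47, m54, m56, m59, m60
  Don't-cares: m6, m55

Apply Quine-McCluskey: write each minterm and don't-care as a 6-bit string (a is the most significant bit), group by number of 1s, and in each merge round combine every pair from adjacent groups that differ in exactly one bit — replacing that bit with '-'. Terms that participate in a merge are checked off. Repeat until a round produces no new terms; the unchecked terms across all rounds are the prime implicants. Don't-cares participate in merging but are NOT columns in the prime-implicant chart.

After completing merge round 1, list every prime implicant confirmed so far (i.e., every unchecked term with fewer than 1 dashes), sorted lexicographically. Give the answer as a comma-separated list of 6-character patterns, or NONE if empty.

NONE

size-2^0 implicants → 000000(✓)  000001(✓)  000011(✓)  000110(✓)  001000(✓)  001001(✓)  001100(✓)  001110(✓)  010001(✓)  011011(✓)  011100(✓)  011101(✓)  011110(✓)  011111(✓)  100000(✓)  100110(✓)  100111(✓)  101110(✓)  101111(✓)  110110(✓)  110111(✓)  111000(✓)  111011(✓)  111100(✓)
size-2^1 implicants → -00000  -00110(✓)  -01110(✓)  -11011  -11100  0-0001  0-1100(✓)  0-1110(✓)  00-000(✓)  00-001(✓)  00-110(✓)  0000-1  00000-(✓)  001-00  00100-(✓)  0011-0(✓)  011-11  0111-0(✓)  0111-1(✓)  01110-(✓)  01111-(✓)  1-0110(✓)  1-0111(✓)  10-110(✓)  10-111(✓)  10011-(✓)  10111-(✓)  11011-(✓)  111-00
size-2^2 implicants → -0-110  0-11-0  00-00-  0111--  1-011-  10-11-
Unchecked terms (primes): -0-110, -00000, -11011, -11100, 0-0001, 0-11-0, 00-00-, 0000-1, 001-00, 011-11, 0111--, 1-011-, 10-11-, 111-00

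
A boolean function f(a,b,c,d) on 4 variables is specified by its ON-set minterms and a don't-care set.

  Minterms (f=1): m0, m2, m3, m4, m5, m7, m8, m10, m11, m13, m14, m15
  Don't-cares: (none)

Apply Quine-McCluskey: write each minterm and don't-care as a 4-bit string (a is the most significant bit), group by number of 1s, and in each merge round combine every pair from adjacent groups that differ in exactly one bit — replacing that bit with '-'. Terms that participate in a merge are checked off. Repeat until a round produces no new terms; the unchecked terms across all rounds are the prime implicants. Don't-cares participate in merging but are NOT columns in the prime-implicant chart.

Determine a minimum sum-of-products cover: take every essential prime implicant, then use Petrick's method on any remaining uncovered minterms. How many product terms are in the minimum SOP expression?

5

size-2^0 implicants → 0000(✓)  0010(✓)  0011(✓)  0100(✓)  0101(✓)  0111(✓)  1000(✓)  1010(✓)  1011(✓)  1101(✓)  1110(✓)  1111(✓)
size-2^1 implicants → -000(✓)  -010(✓)  -011(✓)  -101(✓)  -111(✓)  0-00  0-11(✓)  00-0(✓)  001-(✓)  01-1(✓)  010-  1-10(✓)  1-11(✓)  10-0(✓)  101-(✓)  11-1(✓)  111-(✓)
size-2^2 implicants → --11  -0-0  -01-  -1-1  1-1-
Unchecked terms (primes): --11, -0-0, -01-, -1-1, 0-00, 010-, 1-1-
Minterm coverage:
  m0 ⊆ -0-0,0-00
  m2 ⊆ -0-0,-01-
  m3 ⊆ --11,-01-
  m4 ⊆ 0-00,010-
  m5 ⊆ -1-1,010-
  m7 ⊆ --11,-1-1
  m8 ⊆ -0-0 [E]
  m10 ⊆ -0-0,-01-,1-1-
  m11 ⊆ --11,-01-,1-1-
  m13 ⊆ -1-1 [E]
  m14 ⊆ 1-1- [E]
  m15 ⊆ --11,-1-1,1-1-
E = {-0-0, -1-1, 1-1-}
Petrick residual → --11, 0-00
Cover = cd + b'd' + bd + a'c'd' + ac  |cover|=5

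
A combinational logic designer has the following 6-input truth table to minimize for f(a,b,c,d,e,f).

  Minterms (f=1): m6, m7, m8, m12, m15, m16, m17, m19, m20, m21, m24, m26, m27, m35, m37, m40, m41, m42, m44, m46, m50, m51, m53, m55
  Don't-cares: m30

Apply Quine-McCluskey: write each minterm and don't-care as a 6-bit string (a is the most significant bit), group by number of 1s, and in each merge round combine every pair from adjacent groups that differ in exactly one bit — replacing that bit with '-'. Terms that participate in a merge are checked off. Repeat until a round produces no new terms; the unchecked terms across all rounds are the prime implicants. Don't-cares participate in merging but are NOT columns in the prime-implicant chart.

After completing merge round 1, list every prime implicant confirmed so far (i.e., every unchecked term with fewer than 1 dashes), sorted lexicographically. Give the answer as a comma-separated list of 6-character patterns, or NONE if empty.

[col 0] 000110*, 000111*, 001000*, 001100*, 001111*, 010000*, 010001*, 010011*, 010100*, 010101*, 011000*, 011010*, 011011*, 011110*, 100011*, 100101*, 101000*, 101001*, 101010*, 101100*, 101110*, 110010*, 110011*, 110101*, 110111*
[col 1] -01000*, -01100*, -10011, -10101, 0-1000, 00-111, 00011-, 001-00*, 01-000, 01-011, 010-00*, 010-01*, 0100-1, 01000-*, 01010-*, 011-10, 0110-0, 01101-, 1-0011, 1-0101, 101-00*, 101-10*, 1010-0*, 10100-, 1011-0*, 110-11, 11001-, 1101-1
[col 2] -01-00, 010-0-, 101--0
Prime implicants: -01-00, -10011, -10101, 0-1000, 00-111, 00011-, 01-000, 01-011, 010-0-, 0100-1, 011-10, 0110-0, 01101-, 1-0011, 1-0101, 101--0, 10100-, 110-11, 11001-, 1101-1

NONE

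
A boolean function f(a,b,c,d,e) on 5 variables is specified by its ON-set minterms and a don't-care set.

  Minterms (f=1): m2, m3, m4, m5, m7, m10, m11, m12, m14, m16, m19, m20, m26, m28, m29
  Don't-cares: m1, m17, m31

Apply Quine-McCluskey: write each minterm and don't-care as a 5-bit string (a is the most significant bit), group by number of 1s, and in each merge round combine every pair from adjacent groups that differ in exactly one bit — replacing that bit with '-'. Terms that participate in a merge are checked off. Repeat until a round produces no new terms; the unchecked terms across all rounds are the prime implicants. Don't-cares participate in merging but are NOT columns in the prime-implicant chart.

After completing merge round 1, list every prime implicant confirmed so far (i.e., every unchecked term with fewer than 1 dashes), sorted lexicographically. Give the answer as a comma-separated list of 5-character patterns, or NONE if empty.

NONE

[col 0] 00001*, 00010*, 00011*, 00100*, 00101*, 00111*, 01010*, 01011*, 01100*, 01110*, 10000*, 10001*, 10011*, 10100*, 11010*, 11100*, 11101*, 11111*
[col 1] -0001*, -0011*, -0100*, -1010, -1100*, 0-010*, 0-011*, 0-100*, 00-01*, 00-11*, 000-1*, 0001-*, 001-1*, 0010-, 01-10, 0101-*, 011-0, 1-100*, 10-00, 100-1*, 1000-, 111-1, 1110-
[col 2] --100, -00-1, 0-01-, 00--1
Prime implicants: --100, -00-1, -1010, 0-01-, 00--1, 0010-, 01-10, 011-0, 10-00, 1000-, 111-1, 1110-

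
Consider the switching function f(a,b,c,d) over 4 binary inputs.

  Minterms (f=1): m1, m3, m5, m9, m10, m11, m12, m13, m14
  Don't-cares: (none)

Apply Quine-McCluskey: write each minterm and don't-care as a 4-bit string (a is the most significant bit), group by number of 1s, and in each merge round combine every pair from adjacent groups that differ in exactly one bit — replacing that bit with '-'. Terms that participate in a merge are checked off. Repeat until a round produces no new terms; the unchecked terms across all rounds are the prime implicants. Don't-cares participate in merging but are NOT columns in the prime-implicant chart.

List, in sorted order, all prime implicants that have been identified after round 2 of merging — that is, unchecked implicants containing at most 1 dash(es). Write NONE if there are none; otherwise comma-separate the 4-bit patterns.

1-10, 101-, 11-0, 110-

size-2^0 implicants → 0001(✓)  0011(✓)  0101(✓)  1001(✓)  1010(✓)  1011(✓)  1100(✓)  1101(✓)  1110(✓)
size-2^1 implicants → -001(✓)  -011(✓)  -101(✓)  0-01(✓)  00-1(✓)  1-01(✓)  1-10  10-1(✓)  101-  11-0  110-
size-2^2 implicants → --01  -0-1
Unchecked terms (primes): --01, -0-1, 1-10, 101-, 11-0, 110-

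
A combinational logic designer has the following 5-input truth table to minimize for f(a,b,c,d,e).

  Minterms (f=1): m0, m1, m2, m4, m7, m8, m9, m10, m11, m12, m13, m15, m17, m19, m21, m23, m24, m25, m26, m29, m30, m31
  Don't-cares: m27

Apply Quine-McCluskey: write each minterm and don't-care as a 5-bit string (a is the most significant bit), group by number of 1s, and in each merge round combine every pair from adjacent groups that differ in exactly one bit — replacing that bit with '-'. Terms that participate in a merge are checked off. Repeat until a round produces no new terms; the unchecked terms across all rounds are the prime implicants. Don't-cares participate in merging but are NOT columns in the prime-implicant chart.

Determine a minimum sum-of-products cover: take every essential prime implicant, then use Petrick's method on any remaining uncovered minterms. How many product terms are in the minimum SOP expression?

[col 0] 00000*, 00001*, 00010*, 00100*, 00111*, 01000*, 01001*, 01010*, 01011*, 01100*, 01101*, 01111*, 10001*, 10011*, 10101*, 10111*, 11000*, 11001*, 11010*, 11011*, 11101*, 11110*, 11111*
[col 1] -0001*, -0111*, -1000*, -1001*, -1010*, -1011*, -1101*, -1111*, 0-000*, 0-001*, 0-010*, 0-100*, 0-111*, 00-00*, 000-0*, 0000-*, 01-00*, 01-01*, 01-11*, 010-0*, 010-1*, 0100-*, 0101-*, 011-1*, 0110-*, 1-001*, 1-011*, 1-101*, 1-111*, 10-01*, 10-11*, 100-1*, 101-1*, 11-01*, 11-10*, 11-11*, 110-0*, 110-1*, 1100-*, 1101-*, 111-1*, 1111-*
[col 2] --001, --111, -1-01*, -1-11*, -10-0*, -10-1*, -100-*, -101-*, -11-1*, 0--00, 0-0-0, 0-00-, 01--1*, 01-0-, 010--*, 1--01*, 1--11*, 1-0-1*, 1-1-1*, 10--1*, 11--1*, 11-1-, 110--*
[col 3] -1--1, -10--, 1---1
Prime implicants: --001, --111, -1--1, -10--, 0--00, 0-0-0, 0-00-, 01-0-, 1---1, 11-1-
PI chart (minterm → PIs covering it):
  0 | 0--00,0-0-0,0-00-
  1 | --001,0-00-
  2 | 0-0-0  (sole → essential)
  4 | 0--00  (sole → essential)
  7 | --111  (sole → essential)
  8 | -10--,0--00,0-0-0,0-00-,01-0-
  9 | --001,-1--1,-10--,0-00-,01-0-
  10 | -10--,0-0-0
  11 | -1--1,-10--
  12 | 0--00,01-0-
  13 | -1--1,01-0-
  15 | --111,-1--1
  17 | --001,1---1
  19 | 1---1  (sole → essential)
  21 | 1---1  (sole → essential)
  23 | --111,1---1
  24 | -10--  (sole → essential)
  25 | --001,-1--1,-10--,1---1
  26 | -10--,11-1-
  29 | -1--1,1---1
  30 | 11-1-  (sole → essential)
  31 | --111,-1--1,1---1,11-1-
Essential prime implicants: --111, -10--, 0--00, 0-0-0, 1---1, 11-1-
Petrick residual → --001, -1--1
Minimum SOP uses 8 PIs: c'd'e + cde + be + bc' + a'd'e' + a'c'e' + ae + abd

8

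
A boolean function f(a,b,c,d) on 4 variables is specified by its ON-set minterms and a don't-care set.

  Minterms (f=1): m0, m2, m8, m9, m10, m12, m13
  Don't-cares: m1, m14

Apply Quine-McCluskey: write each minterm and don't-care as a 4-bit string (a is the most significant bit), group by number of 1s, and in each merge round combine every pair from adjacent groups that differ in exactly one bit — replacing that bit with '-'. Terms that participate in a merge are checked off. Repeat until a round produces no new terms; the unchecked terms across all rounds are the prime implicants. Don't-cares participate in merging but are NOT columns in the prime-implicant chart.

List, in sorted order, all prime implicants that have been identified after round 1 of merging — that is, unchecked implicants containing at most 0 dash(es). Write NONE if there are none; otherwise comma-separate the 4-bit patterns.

NONE

Round 0: 0000✓ 0001✓ 0010✓ 1000✓ 1001✓ 1010✓ 1100✓ 1101✓ 1110✓
Round 1: -000✓ -001✓ -010✓ 00-0✓ 000-✓ 1-00✓ 1-01✓ 1-10✓ 10-0✓ 100-✓ 11-0✓ 110-✓
Round 2: -0-0 -00- 1--0 1-0-
PIs = {-0-0, -00-, 1--0, 1-0-}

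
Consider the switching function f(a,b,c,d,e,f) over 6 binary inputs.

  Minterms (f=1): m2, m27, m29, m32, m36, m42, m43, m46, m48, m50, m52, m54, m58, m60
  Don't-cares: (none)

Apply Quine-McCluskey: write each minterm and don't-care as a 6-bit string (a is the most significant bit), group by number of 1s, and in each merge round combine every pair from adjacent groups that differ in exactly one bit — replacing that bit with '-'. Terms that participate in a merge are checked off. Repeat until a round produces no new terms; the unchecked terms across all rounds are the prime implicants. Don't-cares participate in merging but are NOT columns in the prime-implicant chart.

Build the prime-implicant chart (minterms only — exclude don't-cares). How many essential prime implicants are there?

8

Round 0: 000010 011011 011101 100000✓ 100100✓ 101010✓ 101011✓ 101110✓ 110000✓ 110010✓ 110100✓ 110110✓ 111010✓ 111100✓
Round 1: 1-0000✓ 1-0100✓ 1-1010 100-00✓ 101-10 10101- 11-010 11-100 110-00✓ 110-10✓ 1100-0✓ 1101-0✓
Round 2: 1-0-00 110--0
PIs = {000010, 011011, 011101, 1-0-00, 1-1010, 101-10, 10101-, 11-010, 11-100, 110--0}
Coverage chart:
  m2: 000010 ←essential
  m27: 011011 ←essential
  m29: 011101 ←essential
  m32: 1-0-00 ←essential
  m36: 1-0-00 ←essential
  m42: 1-1010,101-10,10101-
  m43: 10101- ←essential
  m46: 101-10 ←essential
  m48: 1-0-00,110--0
  m50: 11-010,110--0
  m52: 1-0-00,11-100,110--0
  m54: 110--0 ←essential
  m58: 1-1010,11-010
  m60: 11-100 ←essential
Essential: 000010, 011011, 011101, 1-0-00, 101-10, 10101-, 11-100, 110--0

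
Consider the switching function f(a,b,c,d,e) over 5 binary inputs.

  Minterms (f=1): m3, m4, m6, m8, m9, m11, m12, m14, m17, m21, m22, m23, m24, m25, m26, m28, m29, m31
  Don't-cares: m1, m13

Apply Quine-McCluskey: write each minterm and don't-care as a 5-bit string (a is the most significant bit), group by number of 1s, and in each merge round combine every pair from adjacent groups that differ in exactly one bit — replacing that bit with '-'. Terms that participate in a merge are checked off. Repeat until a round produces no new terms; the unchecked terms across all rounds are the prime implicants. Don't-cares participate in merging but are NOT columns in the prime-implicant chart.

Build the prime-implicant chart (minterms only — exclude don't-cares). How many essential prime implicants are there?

5

Round 0: 00001✓ 00011✓ 00100✓ 00110✓ 01000✓ 01001✓ 01011✓ 01100✓ 01101✓ 01110✓ 10001✓ 10101✓ 10110✓ 10111✓ 11000✓ 11001✓ 11010✓ 11100✓ 11101✓ 11111✓
Round 1: -0001✓ -0110 -1000✓ -1001✓ -1100✓ -1101✓ 0-001✓ 0-011✓ 0-100✓ 0-110✓ 000-1✓ 001-0✓ 01-00✓ 01-01✓ 010-1✓ 0100-✓ 011-0✓ 0110-✓ 1-001✓ 1-101✓ 1-111✓ 10-01✓ 101-1✓ 1011- 11-00✓ 11-01✓ 110-0 1100-✓ 111-1✓ 1110-✓
Round 2: --001 -1-00✓ -1-01✓ -100-✓ -110-✓ 0-0-1 0-1-0 01-0-✓ 1--01 1-1-1 11-0-✓
Round 3: -1-0-
PIs = {--001, -0110, -1-0-, 0-0-1, 0-1-0, 1--01, 1-1-1, 1011-, 110-0}
Coverage chart:
  m3: 0-0-1 ←essential
  m4: 0-1-0 ←essential
  m6: -0110,0-1-0
  m8: -1-0- ←essential
  m9: --001,-1-0-,0-0-1
  m11: 0-0-1 ←essential
  m12: -1-0-,0-1-0
  m14: 0-1-0 ←essential
  m17: --001,1--01
  m21: 1--01,1-1-1
  m22: -0110,1011-
  m23: 1-1-1,1011-
  m24: -1-0-,110-0
  m25: --001,-1-0-,1--01
  m26: 110-0 ←essential
  m28: -1-0- ←essential
  m29: -1-0-,1--01,1-1-1
  m31: 1-1-1 ←essential
Essential: -1-0-, 0-0-1, 0-1-0, 1-1-1, 110-0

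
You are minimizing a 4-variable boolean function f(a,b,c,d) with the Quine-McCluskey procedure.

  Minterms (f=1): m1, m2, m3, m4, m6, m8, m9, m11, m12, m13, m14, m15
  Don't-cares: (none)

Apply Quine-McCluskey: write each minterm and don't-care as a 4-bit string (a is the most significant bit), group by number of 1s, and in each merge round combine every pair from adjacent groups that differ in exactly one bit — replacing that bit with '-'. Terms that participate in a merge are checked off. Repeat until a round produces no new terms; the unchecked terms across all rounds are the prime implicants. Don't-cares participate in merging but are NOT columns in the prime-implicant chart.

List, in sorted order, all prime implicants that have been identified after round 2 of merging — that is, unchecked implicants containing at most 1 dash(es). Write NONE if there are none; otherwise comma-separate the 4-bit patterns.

[col 0] 0001*, 0010*, 0011*, 0100*, 0110*, 1000*, 1001*, 1011*, 1100*, 1101*, 1110*, 1111*
[col 1] -001*, -011*, -100*, -110*, 0-10, 00-1*, 001-, 01-0*, 1-00*, 1-01*, 1-11*, 10-1*, 100-*, 11-0*, 11-1*, 110-*, 111-*
[col 2] -0-1, -1-0, 1--1, 1-0-, 11--
Prime implicants: -0-1, -1-0, 0-10, 001-, 1--1, 1-0-, 11--

0-10, 001-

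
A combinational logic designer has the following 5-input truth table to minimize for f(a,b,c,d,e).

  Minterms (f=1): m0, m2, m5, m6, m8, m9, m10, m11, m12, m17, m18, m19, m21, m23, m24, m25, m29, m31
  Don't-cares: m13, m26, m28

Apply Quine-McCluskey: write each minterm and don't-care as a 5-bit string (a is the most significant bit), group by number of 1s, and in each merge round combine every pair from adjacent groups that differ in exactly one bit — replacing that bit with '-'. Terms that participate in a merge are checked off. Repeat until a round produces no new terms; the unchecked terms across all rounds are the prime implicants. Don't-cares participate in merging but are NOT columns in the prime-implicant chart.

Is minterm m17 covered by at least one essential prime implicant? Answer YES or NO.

NO

Round 0: 00000✓ 00010✓ 00101✓ 00110✓ 01000✓ 01001✓ 01010✓ 01011✓ 01100✓ 01101✓ 10001✓ 10010✓ 10011✓ 10101✓ 10111✓ 11000✓ 11001✓ 11010✓ 11100✓ 11101✓ 11111✓
Round 1: -0010✓ -0101✓ -1000✓ -1001✓ -1010✓ -1100✓ -1101✓ 0-000✓ 0-010✓ 0-101✓ 00-10 000-0✓ 01-00✓ 01-01✓ 010-0✓ 010-1✓ 0100-✓ 0101-✓ 0110-✓ 1-001✓ 1-010✓ 1-101✓ 1-111✓ 10-01✓ 10-11✓ 100-1✓ 1001- 101-1✓ 11-00✓ 11-01✓ 110-0✓ 1100-✓ 111-1✓ 1110-✓
Round 2: --010 --101 -1-00✓ -1-01✓ -10-0 -100-✓ -110-✓ 0-0-0 01-0-✓ 010-- 1--01 1-1-1 10--1 11-0-✓
Round 3: -1-0-
PIs = {--010, --101, -1-0-, -10-0, 0-0-0, 00-10, 010--, 1--01, 1-1-1, 10--1, 1001-}
Coverage chart:
  m0: 0-0-0 ←essential
  m2: --010,0-0-0,00-10
  m5: --101 ←essential
  m6: 00-10 ←essential
  m8: -1-0-,-10-0,0-0-0,010--
  m9: -1-0-,010--
  m10: --010,-10-0,0-0-0,010--
  m11: 010-- ←essential
  m12: -1-0- ←essential
  m17: 1--01,10--1
  m18: --010,1001-
  m19: 10--1,1001-
  m21: --101,1--01,1-1-1,10--1
  m23: 1-1-1,10--1
  m24: -1-0-,-10-0
  m25: -1-0-,1--01
  m29: --101,-1-0-,1--01,1-1-1
  m31: 1-1-1 ←essential
Essential: --101, -1-0-, 0-0-0, 00-10, 010--, 1-1-1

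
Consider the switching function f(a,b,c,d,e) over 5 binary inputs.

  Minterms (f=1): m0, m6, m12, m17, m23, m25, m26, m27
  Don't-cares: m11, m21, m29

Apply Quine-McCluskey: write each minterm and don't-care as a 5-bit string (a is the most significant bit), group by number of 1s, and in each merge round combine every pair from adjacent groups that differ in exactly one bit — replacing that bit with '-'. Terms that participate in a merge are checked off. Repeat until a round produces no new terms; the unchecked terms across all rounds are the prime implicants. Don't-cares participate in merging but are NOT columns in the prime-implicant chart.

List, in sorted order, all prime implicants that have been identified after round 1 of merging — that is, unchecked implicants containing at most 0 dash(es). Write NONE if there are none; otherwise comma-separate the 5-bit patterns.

size-2^0 implicants → 00000  00110  01011(✓)  01100  10001(✓)  10101(✓)  10111(✓)  11001(✓)  11010(✓)  11011(✓)  11101(✓)
size-2^1 implicants → -1011  1-001(✓)  1-101(✓)  10-01(✓)  101-1  11-01(✓)  110-1  1101-
size-2^2 implicants → 1--01
Unchecked terms (primes): -1011, 00000, 00110, 01100, 1--01, 101-1, 110-1, 1101-

00000, 00110, 01100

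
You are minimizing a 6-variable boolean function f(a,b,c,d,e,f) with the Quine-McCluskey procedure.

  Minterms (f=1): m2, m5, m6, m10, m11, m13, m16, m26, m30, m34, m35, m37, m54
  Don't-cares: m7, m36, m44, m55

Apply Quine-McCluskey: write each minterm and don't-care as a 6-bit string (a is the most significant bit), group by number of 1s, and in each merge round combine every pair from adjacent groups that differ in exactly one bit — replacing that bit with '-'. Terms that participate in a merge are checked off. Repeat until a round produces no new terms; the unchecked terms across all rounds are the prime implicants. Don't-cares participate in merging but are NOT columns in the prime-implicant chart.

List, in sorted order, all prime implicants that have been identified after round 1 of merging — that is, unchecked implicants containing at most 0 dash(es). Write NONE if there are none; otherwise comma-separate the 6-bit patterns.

Round 0: 000010✓ 000101✓ 000110✓ 000111✓ 001010✓ 001011✓ 001101✓ 010000 011010✓ 011110✓ 100010✓ 100011✓ 100100✓ 100101✓ 101100✓ 110110✓ 110111✓
Round 1: -00010 -00101 0-1010 00-010 00-101 000-10 0001-1 00011- 00101- 011-10 10-100 10001- 10010- 11011-
PIs = {-00010, -00101, 0-1010, 00-010, 00-101, 000-10, 0001-1, 00011-, 00101-, 010000, 011-10, 10-100, 10001-, 10010-, 11011-}

010000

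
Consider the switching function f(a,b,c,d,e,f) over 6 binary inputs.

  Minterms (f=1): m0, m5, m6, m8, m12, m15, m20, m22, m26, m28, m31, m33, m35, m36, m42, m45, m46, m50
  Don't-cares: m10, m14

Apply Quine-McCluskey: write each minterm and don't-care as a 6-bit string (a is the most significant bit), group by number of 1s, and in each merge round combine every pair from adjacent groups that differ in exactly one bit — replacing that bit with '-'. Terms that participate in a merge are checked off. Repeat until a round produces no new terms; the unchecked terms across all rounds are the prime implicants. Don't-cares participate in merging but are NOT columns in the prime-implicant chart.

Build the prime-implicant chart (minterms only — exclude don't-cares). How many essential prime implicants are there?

9

Round 0: 000000✓ 000101 000110✓ 001000✓ 001010✓ 001100✓ 001110✓ 001111✓ 010100✓ 010110✓ 011010✓ 011100✓ 011111✓ 100001✓ 100011✓ 100100 101010✓ 101101 101110✓ 110010
Round 1: -01010✓ -01110✓ 0-0110 0-1010 0-1100 0-1111 00-000 00-110 001-00✓ 001-10✓ 0010-0✓ 0011-0✓ 00111- 01-100 0101-0 1000-1 101-10✓
Round 2: -01-10 001--0
PIs = {-01-10, 0-0110, 0-1010, 0-1100, 0-1111, 00-000, 00-110, 000101, 001--0, 00111-, 01-100, 0101-0, 1000-1, 100100, 101101, 110010}
Coverage chart:
  m0: 00-000 ←essential
  m5: 000101 ←essential
  m6: 0-0110,00-110
  m8: 00-000,001--0
  m12: 0-1100,001--0
  m15: 0-1111,00111-
  m20: 01-100,0101-0
  m22: 0-0110,0101-0
  m26: 0-1010 ←essential
  m28: 0-1100,01-100
  m31: 0-1111 ←essential
  m33: 1000-1 ←essential
  m35: 1000-1 ←essential
  m36: 100100 ←essential
  m42: -01-10 ←essential
  m45: 101101 ←essential
  m46: -01-10 ←essential
  m50: 110010 ←essential
Essential: -01-10, 0-1010, 0-1111, 00-000, 000101, 1000-1, 100100, 101101, 110010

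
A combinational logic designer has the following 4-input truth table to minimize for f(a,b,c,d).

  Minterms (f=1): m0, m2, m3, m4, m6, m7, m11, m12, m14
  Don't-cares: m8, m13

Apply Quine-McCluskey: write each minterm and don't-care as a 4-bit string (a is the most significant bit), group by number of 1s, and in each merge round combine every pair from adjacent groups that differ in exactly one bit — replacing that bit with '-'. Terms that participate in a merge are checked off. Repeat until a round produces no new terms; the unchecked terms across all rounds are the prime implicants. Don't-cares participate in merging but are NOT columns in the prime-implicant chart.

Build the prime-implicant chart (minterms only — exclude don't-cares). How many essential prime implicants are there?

Round 0: 0000✓ 0010✓ 0011✓ 0100✓ 0110✓ 0111✓ 1000✓ 1011✓ 1100✓ 1101✓ 1110✓
Round 1: -000✓ -011 -100✓ -110✓ 0-00✓ 0-10✓ 0-11✓ 00-0✓ 001-✓ 01-0✓ 011-✓ 1-00✓ 11-0✓ 110-
Round 2: --00 -1-0 0--0 0-1-
PIs = {--00, -011, -1-0, 0--0, 0-1-, 110-}
Coverage chart:
  m0: --00,0--0
  m2: 0--0,0-1-
  m3: -011,0-1-
  m4: --00,-1-0,0--0
  m6: -1-0,0--0,0-1-
  m7: 0-1- ←essential
  m11: -011 ←essential
  m12: --00,-1-0,110-
  m14: -1-0 ←essential
Essential: -011, -1-0, 0-1-

3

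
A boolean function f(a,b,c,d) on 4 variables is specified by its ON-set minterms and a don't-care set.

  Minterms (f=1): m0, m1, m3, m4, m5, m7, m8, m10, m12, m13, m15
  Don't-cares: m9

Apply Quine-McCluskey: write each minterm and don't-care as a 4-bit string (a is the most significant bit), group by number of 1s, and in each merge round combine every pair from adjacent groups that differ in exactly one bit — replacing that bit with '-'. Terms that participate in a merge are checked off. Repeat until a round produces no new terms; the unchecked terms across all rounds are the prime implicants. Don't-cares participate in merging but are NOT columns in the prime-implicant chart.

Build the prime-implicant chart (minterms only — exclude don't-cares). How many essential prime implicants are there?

4

[col 0] 0000*, 0001*, 0011*, 0100*, 0101*, 0111*, 1000*, 1001*, 1010*, 1100*, 1101*, 1111*
[col 1] -000*, -001*, -100*, -101*, -111*, 0-00*, 0-01*, 0-11*, 00-1*, 000-*, 01-1*, 010-*, 1-00*, 1-01*, 10-0, 100-*, 11-1*, 110-*
[col 2] --00*, --01*, -00-*, -1-1, -10-*, 0--1, 0-0-*, 1-0-*
[col 3] --0-
Prime implicants: --0-, -1-1, 0--1, 10-0
PI chart (minterm → PIs covering it):
  0 | --0-  (sole → essential)
  1 | --0-,0--1
  3 | 0--1  (sole → essential)
  4 | --0-  (sole → essential)
  5 | --0-,-1-1,0--1
  7 | -1-1,0--1
  8 | --0-,10-0
  10 | 10-0  (sole → essential)
  12 | --0-  (sole → essential)
  13 | --0-,-1-1
  15 | -1-1  (sole → essential)
Essential prime implicants: --0-, -1-1, 0--1, 10-0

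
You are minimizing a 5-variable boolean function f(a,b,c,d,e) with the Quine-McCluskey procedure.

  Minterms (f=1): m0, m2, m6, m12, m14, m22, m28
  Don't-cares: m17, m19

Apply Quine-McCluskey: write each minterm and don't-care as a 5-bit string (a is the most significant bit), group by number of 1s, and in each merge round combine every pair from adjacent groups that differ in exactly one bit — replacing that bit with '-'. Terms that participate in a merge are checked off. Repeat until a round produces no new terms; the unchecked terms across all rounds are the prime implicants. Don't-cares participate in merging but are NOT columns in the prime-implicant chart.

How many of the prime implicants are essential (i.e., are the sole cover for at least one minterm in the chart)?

3

[col 0] 00000*, 00010*, 00110*, 01100*, 01110*, 10001*, 10011*, 10110*, 11100*
[col 1] -0110, -1100, 0-110, 00-10, 000-0, 011-0, 100-1
Prime implicants: -0110, -1100, 0-110, 00-10, 000-0, 011-0, 100-1
PI chart (minterm → PIs covering it):
  0 | 000-0  (sole → essential)
  2 | 00-10,000-0
  6 | -0110,0-110,00-10
  12 | -1100,011-0
  14 | 0-110,011-0
  22 | -0110  (sole → essential)
  28 | -1100  (sole → essential)
Essential prime implicants: -0110, -1100, 000-0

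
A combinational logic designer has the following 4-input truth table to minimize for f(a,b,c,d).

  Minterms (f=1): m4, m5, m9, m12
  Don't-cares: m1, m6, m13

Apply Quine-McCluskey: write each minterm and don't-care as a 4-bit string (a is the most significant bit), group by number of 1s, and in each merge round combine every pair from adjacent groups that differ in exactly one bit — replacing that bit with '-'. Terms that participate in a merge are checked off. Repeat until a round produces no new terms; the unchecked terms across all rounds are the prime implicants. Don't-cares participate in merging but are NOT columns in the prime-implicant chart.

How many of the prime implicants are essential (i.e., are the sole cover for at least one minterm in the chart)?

[col 0] 0001*, 0100*, 0101*, 0110*, 1001*, 1100*, 1101*
[col 1] -001*, -100*, -101*, 0-01*, 01-0, 010-*, 1-01*, 110-*
[col 2] --01, -10-
Prime implicants: --01, -10-, 01-0
PI chart (minterm → PIs covering it):
  4 | -10-,01-0
  5 | --01,-10-
  9 | --01  (sole → essential)
  12 | -10-  (sole → essential)
Essential prime implicants: --01, -10-

2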